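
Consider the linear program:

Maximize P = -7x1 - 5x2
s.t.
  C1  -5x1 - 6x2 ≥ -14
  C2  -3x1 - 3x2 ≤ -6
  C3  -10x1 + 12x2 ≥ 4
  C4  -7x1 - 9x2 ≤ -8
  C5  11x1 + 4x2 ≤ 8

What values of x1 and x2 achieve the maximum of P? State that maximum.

Extreme points and P = -7x1 - 5x2:
  (-2, 4) → P = -6
  (-4/23, 57/23) → P = -257/23
  (0, 2) → P = -10

x1 = -2, x2 = 4, maximum P = -6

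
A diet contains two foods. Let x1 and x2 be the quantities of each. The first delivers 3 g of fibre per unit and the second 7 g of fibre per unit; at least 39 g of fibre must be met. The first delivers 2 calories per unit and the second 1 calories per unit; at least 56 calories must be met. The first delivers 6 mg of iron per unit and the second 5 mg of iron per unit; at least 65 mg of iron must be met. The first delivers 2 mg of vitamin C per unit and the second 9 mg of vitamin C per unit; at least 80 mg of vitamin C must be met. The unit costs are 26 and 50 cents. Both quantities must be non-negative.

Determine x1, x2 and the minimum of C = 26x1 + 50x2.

x1 = 53/2, x2 = 3, minimum C = 839

Extreme points and C = 26x1 + 50x2:
  (0, 56) → C = 2800
  (40, 0) → C = 1040
  (53/2, 3) → C = 839
The feasible region is unbounded (it extends along (0, 1), (1, 0)), but C strictly increases along every unbounded feasible direction, so there is no improving ray and the minimum is attained at a vertex.

At the optimal vertex, 2x1 + x2 = 56 and 2x1 + 9x2 = 80.
Solving simultaneously gives x1 = 53/2, x2 = 3.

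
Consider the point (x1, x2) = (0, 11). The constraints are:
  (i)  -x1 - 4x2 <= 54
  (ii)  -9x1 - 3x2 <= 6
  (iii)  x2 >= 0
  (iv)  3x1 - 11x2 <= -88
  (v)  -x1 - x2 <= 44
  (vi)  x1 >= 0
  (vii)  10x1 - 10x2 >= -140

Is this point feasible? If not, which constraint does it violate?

(i): -44 ≤ 54 ✓
(ii): -33 ≤ 6 ✓
(iii): 11 ≥ 0 ✓
(iv): -121 ≤ -88 ✓
(v): -11 ≤ 44 ✓
(vi): 0 ≥ 0 ✓
(vii): -110 ≥ -140 ✓

feasible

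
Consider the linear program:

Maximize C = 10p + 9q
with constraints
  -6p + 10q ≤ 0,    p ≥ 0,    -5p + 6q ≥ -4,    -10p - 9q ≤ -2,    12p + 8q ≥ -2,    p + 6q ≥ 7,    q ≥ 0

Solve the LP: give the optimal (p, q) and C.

p = 20/7, q = 12/7, maximum C = 44

Extreme points and C = 10p + 9q:
  (20/7, 12/7) → C = 44
  (35/23, 21/23) → C = 539/23
  (11/6, 31/36) → C = 313/12

At the optimal vertex, -6p + 10q = 0 and -5p + 6q = -4.
Solving simultaneously gives p = 20/7, q = 12/7.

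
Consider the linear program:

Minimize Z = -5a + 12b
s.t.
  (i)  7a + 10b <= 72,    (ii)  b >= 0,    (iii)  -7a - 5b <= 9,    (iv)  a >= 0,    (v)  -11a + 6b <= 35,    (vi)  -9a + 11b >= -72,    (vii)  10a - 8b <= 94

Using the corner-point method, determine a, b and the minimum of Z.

At the optimal vertex, b = 0 and -9a + 11b = -72.
Solving simultaneously gives a = 8, b = 0.

a = 8, b = 0, minimum Z = -40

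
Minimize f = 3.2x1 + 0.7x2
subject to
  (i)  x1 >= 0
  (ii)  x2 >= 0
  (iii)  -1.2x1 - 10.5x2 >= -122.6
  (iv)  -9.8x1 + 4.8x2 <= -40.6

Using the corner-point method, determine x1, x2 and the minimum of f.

Corner points and f = 3.2x1 + 0.7x2:
  (613/6, 0) → f = 4904/15
  (29/7, 0) → f = 464/35
  (16913/1811, 57638/5433) → f = 1013557/27165

x1 = 29/7, x2 = 0, minimum f = 464/35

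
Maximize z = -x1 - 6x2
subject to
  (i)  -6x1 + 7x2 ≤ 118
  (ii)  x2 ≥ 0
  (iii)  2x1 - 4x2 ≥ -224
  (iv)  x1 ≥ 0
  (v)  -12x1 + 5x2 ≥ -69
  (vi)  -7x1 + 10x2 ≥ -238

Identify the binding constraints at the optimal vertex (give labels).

Corner points and z = -x1 - 6x2:
  (0, 118/7) → z = -708/7
  (1073/54, 305/9) → z = -12053/54
  (0, 0) → z = 0
  (23/4, 0) → z = -23/4

The maximum is at (0, 0). Substituting into each constraint, equality holds for (ii) and (iv); the remaining constraints have slack.

(ii) and (iv)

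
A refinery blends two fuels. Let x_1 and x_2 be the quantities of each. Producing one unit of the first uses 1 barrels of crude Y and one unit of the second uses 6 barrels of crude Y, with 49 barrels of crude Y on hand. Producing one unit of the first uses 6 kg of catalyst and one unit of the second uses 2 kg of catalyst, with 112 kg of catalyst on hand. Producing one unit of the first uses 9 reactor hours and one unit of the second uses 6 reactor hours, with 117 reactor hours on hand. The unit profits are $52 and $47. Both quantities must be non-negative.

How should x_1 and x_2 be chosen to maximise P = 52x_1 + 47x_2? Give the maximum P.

x_1 = 17/2, x_2 = 27/4, maximum P = 3037/4

Extreme points and P = 52x_1 + 47x_2:
  (0, 0) → P = 0
  (0, 49/6) → P = 2303/6
  (13, 0) → P = 676
  (17/2, 27/4) → P = 3037/4

The binding constraints are x_1 + 6x_2 = 49 and 9x_1 + 6x_2 = 117.
Solving simultaneously gives x_1 = 17/2, x_2 = 27/4.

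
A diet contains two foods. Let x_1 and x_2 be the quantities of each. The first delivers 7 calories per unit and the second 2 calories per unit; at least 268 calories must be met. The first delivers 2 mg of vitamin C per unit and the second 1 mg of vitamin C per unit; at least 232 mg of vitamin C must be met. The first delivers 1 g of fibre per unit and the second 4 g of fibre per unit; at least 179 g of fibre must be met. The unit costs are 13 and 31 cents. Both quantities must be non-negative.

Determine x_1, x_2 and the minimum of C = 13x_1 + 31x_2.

Feasible corners and C = 13x_1 + 31x_2:
  (0, 232) → C = 7192
  (179, 0) → C = 2327
  (107, 18) → C = 1949
The feasible region is unbounded (it extends along (0, 1), (1, 0)), but C strictly increases along every unbounded feasible direction, so there is no improving ray and the minimum is attained at a vertex.

x_1 = 107, x_2 = 18, minimum C = 1949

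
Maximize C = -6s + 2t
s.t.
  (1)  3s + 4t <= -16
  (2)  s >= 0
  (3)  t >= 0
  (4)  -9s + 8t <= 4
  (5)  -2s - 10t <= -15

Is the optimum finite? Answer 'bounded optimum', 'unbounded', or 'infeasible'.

The boundaries t = 0 and -2s - 10t = -15 meet at (15/2, 0), but that point violates 3s + 4t ≤ -16. Every candidate vertex is excluded by some other constraint, so the feasible region is empty.

infeasible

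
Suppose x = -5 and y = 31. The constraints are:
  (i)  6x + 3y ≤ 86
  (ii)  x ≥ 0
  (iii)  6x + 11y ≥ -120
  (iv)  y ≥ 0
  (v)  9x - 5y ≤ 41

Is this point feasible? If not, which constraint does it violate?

Constraint (ii): x = -5, which is not ≥ 0. All other constraints are satisfied.

not feasible — violates (ii)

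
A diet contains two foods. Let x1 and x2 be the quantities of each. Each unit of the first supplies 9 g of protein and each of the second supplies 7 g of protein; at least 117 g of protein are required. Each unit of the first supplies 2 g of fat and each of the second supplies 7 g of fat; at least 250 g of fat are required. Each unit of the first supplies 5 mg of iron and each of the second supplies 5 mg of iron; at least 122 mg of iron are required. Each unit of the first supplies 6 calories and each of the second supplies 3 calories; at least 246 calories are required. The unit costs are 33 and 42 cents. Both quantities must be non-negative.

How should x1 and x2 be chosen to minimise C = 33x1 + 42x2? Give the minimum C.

x1 = 27, x2 = 28, minimum C = 2067

Vertices and C = 33x1 + 42x2:
  (0, 82) → C = 3444
  (125, 0) → C = 4125
  (27, 28) → C = 2067
The feasible region is unbounded (it extends along (0, 1), (1, 0)), but C strictly increases along every unbounded feasible direction, so there is no improving ray and the minimum is attained at a vertex.

At the optimal vertex, 2x1 + 7x2 = 250 and 6x1 + 3x2 = 246.
Solving simultaneously gives x1 = 27, x2 = 28.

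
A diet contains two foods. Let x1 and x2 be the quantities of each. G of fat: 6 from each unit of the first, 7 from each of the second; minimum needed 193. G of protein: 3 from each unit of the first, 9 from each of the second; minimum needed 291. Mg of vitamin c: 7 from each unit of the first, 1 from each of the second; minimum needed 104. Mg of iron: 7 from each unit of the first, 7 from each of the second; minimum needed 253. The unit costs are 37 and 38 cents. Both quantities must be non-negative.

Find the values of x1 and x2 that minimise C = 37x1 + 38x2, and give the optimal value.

Extreme points and C = 37x1 + 38x2:
  (0, 104) → C = 3952
  (97, 0) → C = 3589
  (43/4, 115/4) → C = 5961/4
The feasible region is unbounded (it extends along (0, 1), (1, 0)), but C strictly increases along every unbounded feasible direction, so there is no improving ray and the minimum is attained at a vertex.

The binding constraints are 3x1 + 9x2 = 291 and 7x1 + x2 = 104.
Solving simultaneously gives x1 = 43/4, x2 = 115/4.

x1 = 43/4, x2 = 115/4, minimum C = 5961/4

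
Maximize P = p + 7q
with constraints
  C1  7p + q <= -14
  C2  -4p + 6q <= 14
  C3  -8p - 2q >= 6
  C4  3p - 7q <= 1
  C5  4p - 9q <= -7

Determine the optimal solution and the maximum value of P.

p = -49/23, q = 21/23, maximum P = 98/23

Feasible corners and P = p + 7q:
  (-49/23, 21/23) → P = 98/23
  (-133/67, -7/67) → P = -182/67
  (-7, -7/3) → P = -70/3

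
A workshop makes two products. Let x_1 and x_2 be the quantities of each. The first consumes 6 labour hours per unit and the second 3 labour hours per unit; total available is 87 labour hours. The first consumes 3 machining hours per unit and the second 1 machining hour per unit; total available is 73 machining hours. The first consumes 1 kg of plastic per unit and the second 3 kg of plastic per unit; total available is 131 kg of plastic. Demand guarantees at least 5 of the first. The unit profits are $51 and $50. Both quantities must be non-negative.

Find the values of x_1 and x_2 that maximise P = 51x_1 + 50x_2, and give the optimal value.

Feasible corners and P = 51x_1 + 50x_2:
  (29/2, 0) → P = 1479/2
  (5, 0) → P = 255
  (5, 19) → P = 1205

At the optimal vertex, 6x_1 + 3x_2 = 87 and x_1 = 5.
Solving simultaneously gives x_1 = 5, x_2 = 19.

x_1 = 5, x_2 = 19, maximum P = 1205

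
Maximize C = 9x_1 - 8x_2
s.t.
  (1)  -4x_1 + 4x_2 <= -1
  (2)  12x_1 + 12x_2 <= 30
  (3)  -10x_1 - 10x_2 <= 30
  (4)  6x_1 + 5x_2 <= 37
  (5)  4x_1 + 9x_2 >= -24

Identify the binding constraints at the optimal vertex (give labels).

(2) and (5)

Extreme points and C = 9x_1 - 8x_2:
  (11/8, 9/8) → C = 27/8
  (-11/8, -13/8) → C = 5/8
  (93/10, -34/5) → C = 1381/10
  (-3/5, -12/5) → C = 69/5

The maximum is at (93/10, -34/5). Substituting into each constraint, equality holds for (2) and (5); the remaining constraints have slack.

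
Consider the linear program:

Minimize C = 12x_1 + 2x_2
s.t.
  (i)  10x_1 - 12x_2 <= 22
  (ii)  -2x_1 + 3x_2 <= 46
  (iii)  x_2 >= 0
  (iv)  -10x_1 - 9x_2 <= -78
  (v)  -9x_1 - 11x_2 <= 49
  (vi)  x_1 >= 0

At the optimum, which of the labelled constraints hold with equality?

(iv) and (vi)

Corner points and C = 12x_1 + 2x_2:
  (103, 84) → C = 1404
  (27/5, 8/3) → C = 1052/15
  (0, 46/3) → C = 92/3
  (0, 26/3) → C = 52/3

The minimum is at (0, 26/3). Substituting into each constraint, equality holds for (iv) and (vi); the remaining constraints have slack.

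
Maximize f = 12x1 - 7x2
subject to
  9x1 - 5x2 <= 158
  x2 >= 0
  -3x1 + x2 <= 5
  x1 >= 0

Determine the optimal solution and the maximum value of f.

x1 = 158/9, x2 = 0, maximum f = 632/3

Vertices and f = 12x1 - 7x2:
  (158/9, 0) → f = 632/3
  (0, 0) → f = 0
  (0, 5) → f = -35
The feasible region is unbounded (it extends along (5, 9), (1, 3)), but f strictly decreases along every unbounded feasible direction, so there is no improving ray and the maximum is attained at a vertex.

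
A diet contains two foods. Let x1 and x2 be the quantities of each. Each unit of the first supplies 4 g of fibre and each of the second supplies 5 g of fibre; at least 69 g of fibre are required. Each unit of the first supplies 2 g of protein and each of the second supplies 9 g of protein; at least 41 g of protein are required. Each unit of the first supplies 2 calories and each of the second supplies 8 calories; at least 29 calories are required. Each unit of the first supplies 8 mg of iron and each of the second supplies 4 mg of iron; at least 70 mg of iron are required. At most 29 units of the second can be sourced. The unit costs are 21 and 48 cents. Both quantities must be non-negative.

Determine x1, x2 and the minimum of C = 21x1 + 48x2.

x1 = 16, x2 = 1, minimum C = 384

Feasible corners and C = 21x1 + 48x2:
  (0, 35/2) → C = 840
  (0, 29) → C = 1392
  (41/2, 0) → C = 861/2
  (16, 1) → C = 384
  (37/12, 34/3) → C = 2435/4
The feasible region is unbounded (it extends along (1, 0)), but C strictly increases along every unbounded feasible direction, so there is no improving ray and the minimum is attained at a vertex.

At the optimal vertex, 4x1 + 5x2 = 69 and 2x1 + 9x2 = 41.
Solving simultaneously gives x1 = 16, x2 = 1.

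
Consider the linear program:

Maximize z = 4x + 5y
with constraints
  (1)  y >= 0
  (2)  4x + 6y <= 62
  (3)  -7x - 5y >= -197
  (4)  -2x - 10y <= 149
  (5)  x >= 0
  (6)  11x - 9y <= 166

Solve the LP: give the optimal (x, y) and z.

Vertices and z = 4x + 5y:
  (0, 0) → z = 0
  (166/11, 0) → z = 664/11
  (0, 31/3) → z = 155/3
  (259/17, 3/17) → z = 1051/17

x = 259/17, y = 3/17, maximum z = 1051/17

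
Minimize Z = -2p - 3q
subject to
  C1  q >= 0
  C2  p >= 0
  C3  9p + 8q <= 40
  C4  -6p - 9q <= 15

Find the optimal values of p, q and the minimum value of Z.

Feasible corners and Z = -2p - 3q:
  (0, 0) → Z = 0
  (40/9, 0) → Z = -80/9
  (0, 5) → Z = -15

p = 0, q = 5, minimum Z = -15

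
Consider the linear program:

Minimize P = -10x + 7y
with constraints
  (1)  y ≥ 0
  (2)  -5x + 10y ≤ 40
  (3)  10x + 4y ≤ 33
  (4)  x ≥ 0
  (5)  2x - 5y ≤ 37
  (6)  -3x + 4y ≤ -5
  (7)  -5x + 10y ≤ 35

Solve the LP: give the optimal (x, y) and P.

x = 33/10, y = 0, minimum P = -33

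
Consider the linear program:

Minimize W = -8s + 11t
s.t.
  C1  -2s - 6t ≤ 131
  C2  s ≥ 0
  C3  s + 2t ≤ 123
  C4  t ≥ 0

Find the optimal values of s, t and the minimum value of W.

Corner points and W = -8s + 11t:
  (0, 123/2) → W = 1353/2
  (0, 0) → W = 0
  (123, 0) → W = -984

s = 123, t = 0, minimum W = -984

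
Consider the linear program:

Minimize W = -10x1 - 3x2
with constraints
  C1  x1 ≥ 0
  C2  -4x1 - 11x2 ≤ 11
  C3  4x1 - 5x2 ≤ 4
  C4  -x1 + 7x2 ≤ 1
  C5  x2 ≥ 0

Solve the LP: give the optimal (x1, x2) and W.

x1 = 33/23, x2 = 8/23, minimum W = -354/23

At the optimal vertex, 4x1 - 5x2 = 4 and -x1 + 7x2 = 1.
Solving simultaneously gives x1 = 33/23, x2 = 8/23.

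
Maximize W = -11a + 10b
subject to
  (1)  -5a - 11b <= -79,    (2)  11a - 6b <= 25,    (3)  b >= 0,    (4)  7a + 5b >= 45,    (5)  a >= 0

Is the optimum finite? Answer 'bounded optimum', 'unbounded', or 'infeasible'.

unbounded

From the feasible point (749/151, 744/151), moving in the direction (0, 1) keeps every constraint satisfied while W increases without bound.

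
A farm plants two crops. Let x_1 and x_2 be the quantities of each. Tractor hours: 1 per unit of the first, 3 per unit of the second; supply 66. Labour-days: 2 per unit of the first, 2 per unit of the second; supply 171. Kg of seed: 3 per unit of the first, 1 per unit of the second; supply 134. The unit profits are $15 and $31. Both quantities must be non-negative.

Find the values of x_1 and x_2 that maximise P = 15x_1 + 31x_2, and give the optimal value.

Vertices and P = 15x_1 + 31x_2:
  (0, 0) → P = 0
  (0, 22) → P = 682
  (134/3, 0) → P = 670
  (42, 8) → P = 878

The binding constraints are x_1 + 3x_2 = 66 and 3x_1 + x_2 = 134.
Solving simultaneously gives x_1 = 42, x_2 = 8.

x_1 = 42, x_2 = 8, maximum P = 878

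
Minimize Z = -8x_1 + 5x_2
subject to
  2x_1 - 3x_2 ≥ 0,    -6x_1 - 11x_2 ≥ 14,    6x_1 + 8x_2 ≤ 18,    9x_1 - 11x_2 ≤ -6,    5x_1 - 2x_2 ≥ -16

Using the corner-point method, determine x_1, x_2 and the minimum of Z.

x_1 = -18/5, x_2 = -12/5, minimum Z = 84/5

Feasible corners and Z = -8x_1 + 5x_2:
  (-18/5, -12/5) → Z = 84/5
  (-48/11, -32/11) → Z = 224/11
  (-164/37, -114/37) → Z = 742/37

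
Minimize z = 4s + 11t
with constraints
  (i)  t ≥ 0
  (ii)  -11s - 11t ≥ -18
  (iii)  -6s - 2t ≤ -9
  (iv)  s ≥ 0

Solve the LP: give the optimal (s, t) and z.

Feasible corners and z = 4s + 11t:
  (18/11, 0) → z = 72/11
  (3/2, 0) → z = 6
  (63/44, 9/44) → z = 351/44

The optimum lies where t = 0 and -6s - 2t = -9.
Solving simultaneously gives s = 3/2, t = 0.

s = 3/2, t = 0, minimum z = 6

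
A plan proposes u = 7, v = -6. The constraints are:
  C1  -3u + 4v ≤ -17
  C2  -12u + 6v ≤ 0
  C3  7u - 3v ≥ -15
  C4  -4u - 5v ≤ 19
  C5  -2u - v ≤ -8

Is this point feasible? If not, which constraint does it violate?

C1: -45 ≤ -17 ✓
C2: -120 ≤ 0 ✓
C3: 67 ≥ -15 ✓
C4: 2 ≤ 19 ✓
C5: -8 ≤ -8 ✓

feasible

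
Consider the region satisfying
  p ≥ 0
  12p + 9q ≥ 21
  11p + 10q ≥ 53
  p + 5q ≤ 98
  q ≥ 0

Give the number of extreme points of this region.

Pairwise boundary intersections that survive every other constraint:
  (0, 53/10)
  (0, 98/5)
  (53/11, 0)
  (98, 0)

4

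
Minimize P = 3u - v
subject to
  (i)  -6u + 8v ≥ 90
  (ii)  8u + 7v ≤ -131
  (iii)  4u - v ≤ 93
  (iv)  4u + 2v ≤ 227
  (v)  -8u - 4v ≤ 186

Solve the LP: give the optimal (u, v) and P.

u = -389/12, v = 55/3, minimum P = -1387/12

Feasible corners and P = 3u - v:
  (-839/53, -33/53) → P = -2484/53
  (-21, -9/2) → P = -117/2
  (-389/12, 55/3) → P = -1387/12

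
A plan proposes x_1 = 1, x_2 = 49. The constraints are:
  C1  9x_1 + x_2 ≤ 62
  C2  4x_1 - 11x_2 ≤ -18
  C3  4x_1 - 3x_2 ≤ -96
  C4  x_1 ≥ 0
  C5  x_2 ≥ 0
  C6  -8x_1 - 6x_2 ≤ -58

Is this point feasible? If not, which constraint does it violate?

feasible

C1: 58 ≤ 62 ✓
C2: -535 ≤ -18 ✓
C3: -143 ≤ -96 ✓
C4: 1 ≥ 0 ✓
C5: 49 ≥ 0 ✓
C6: -302 ≤ -58 ✓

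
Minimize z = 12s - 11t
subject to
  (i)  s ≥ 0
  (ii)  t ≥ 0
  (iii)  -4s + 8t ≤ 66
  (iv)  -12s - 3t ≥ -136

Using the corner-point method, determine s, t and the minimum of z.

s = 0, t = 33/4, minimum z = -363/4

Feasible corners and z = 12s - 11t:
  (0, 0) → z = 0
  (0, 33/4) → z = -363/4
  (34/3, 0) → z = 136
  (445/54, 334/27) → z = -1004/27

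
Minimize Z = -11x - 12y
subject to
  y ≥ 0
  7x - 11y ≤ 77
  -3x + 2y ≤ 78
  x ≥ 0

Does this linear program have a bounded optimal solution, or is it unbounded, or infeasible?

From the feasible point (11, 0), moving in the direction (11, 7) keeps every constraint satisfied while Z decreases without bound.

unbounded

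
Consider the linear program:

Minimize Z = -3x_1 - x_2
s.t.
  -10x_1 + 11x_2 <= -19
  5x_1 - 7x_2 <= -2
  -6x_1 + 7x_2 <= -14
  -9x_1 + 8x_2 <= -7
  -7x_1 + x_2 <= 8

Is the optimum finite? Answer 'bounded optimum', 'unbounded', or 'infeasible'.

unbounded

From the feasible point (16, 82/7), moving in the direction (7, 6) keeps every constraint satisfied while Z decreases without bound.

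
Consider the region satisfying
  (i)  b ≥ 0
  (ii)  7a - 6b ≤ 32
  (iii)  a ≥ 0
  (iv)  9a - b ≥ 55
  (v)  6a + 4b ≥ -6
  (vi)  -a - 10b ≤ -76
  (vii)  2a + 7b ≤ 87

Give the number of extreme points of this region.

Of the 21 pairwise boundary intersections, those satisfying every inequality are:
  (194/19, 125/19)
  (746/61, 545/61)
  (626/91, 629/91)
  (472/65, 673/65)

4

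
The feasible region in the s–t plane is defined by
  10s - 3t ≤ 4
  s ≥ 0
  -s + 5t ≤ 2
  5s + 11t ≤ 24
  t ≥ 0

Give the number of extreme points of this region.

Of the 10 pairwise boundary intersections, those satisfying every inequality are:
  (26/47, 24/47)
  (2/5, 0)
  (0, 2/5)
  (0, 0)

4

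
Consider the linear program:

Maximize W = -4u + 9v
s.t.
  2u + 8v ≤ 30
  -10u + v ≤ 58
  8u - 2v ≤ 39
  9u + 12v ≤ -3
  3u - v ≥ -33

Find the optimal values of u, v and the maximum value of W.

u = -233/43, v = 164/43, maximum W = 56

Extreme points and W = -4u + 9v:
  (-155/12, -427/6) → W = -3533/6
  (-233/43, 164/43) → W = 56
  (77/19, -125/38) → W = -1741/38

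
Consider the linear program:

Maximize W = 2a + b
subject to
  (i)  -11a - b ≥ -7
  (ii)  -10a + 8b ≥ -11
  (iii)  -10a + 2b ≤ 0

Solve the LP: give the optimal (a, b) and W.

Vertices and W = 2a + b:
  (67/98, -51/98) → W = 83/98
  (7/16, 35/16) → W = 49/16
  (-11/30, -11/6) → W = -77/30

At the optimal vertex, -11a - b = -7 and -10a + 2b = 0.
Solving simultaneously gives a = 7/16, b = 35/16.

a = 7/16, b = 35/16, maximum W = 49/16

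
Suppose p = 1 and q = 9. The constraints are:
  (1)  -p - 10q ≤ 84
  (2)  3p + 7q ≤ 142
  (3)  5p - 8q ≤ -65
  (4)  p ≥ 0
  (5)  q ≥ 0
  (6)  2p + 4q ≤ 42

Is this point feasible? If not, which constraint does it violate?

feasible

(1): -91 ≤ 84 ✓
(2): 66 ≤ 142 ✓
(3): -67 ≤ -65 ✓
(4): 1 ≥ 0 ✓
(5): 9 ≥ 0 ✓
(6): 38 ≤ 42 ✓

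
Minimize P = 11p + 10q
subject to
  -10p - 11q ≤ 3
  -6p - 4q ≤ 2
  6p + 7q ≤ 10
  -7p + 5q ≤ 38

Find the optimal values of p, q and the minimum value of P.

Corner points and P = 11p + 10q:
  (-5/13, 1/13) → P = -45/13
  (-81/29, 107/29) → P = 179/29
  (-216/79, 298/79) → P = 604/79
The feasible region is unbounded (it extends along (11, -10), (7, -6)), but P strictly increases along every unbounded feasible direction, so there is no improving ray and the minimum is attained at a vertex.

p = -5/13, q = 1/13, minimum P = -45/13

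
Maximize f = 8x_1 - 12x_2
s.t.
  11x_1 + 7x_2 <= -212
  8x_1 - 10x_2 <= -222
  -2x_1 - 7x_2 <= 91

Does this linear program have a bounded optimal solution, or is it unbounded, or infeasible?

Vertices and f = 8x_1 - 12x_2:
  (-1837/83, 373/83) → f = -19172/83
  (-616/19, -71/19) → f = -4076/19
The feasible region has finitely many vertices and no improving ray; the maximum is -4076/19 at (-616/19, -71/19).

bounded optimum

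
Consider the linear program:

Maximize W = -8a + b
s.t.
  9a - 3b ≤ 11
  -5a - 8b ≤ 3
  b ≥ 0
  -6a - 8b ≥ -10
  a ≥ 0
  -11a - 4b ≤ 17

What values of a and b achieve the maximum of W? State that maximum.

a = 0, b = 5/4, maximum W = 5/4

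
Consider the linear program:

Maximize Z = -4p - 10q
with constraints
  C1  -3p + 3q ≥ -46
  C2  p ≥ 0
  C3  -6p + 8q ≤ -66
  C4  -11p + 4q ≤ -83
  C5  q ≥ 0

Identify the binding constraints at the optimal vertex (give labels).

C3 and C5

Extreme points and Z = -4p - 10q:
  (85/3, 13) → Z = -730/3
  (46/3, 0) → Z = -184/3
  (11, 0) → Z = -44

The maximum is at (11, 0). Substituting into each constraint, equality holds for C3 and C5; the remaining constraints have slack.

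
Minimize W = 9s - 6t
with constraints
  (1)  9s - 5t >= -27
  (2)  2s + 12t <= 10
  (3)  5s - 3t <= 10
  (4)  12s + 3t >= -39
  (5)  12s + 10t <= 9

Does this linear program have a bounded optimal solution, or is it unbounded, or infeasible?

bounded optimum

Vertices and W = 9s - 6t:
  (-137/59, 72/59) → W = -1665/59
  (-92/29, -9/29) → W = -774/29
  (2/31, 51/62) → W = -135/31
  (-29/17, -105/17) → W = 369/17
  (127/86, -75/86) → W = 1593/86
The feasible region has finitely many vertices and no improving ray; the minimum is -1665/59 at (-137/59, 72/59).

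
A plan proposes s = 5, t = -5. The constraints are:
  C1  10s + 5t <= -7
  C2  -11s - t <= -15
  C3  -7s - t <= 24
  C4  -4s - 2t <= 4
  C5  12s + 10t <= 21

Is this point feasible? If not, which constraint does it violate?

Constraint C1: 10s + 5t = 25, which is not ≤ -7. All other constraints are satisfied.

not feasible — violates C1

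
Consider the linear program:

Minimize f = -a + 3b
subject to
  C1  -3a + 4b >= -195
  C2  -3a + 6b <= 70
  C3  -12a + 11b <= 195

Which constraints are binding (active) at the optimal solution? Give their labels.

C1 and C3

Corner points and f = -a + 3b:
  (725/3, 265/2) → f = 935/6
  (-195, -195) → f = -390
  (-400/39, 85/13) → f = 1165/39

The minimum is at (-195, -195). Substituting into each constraint, equality holds for C1 and C3; the remaining constraints have slack.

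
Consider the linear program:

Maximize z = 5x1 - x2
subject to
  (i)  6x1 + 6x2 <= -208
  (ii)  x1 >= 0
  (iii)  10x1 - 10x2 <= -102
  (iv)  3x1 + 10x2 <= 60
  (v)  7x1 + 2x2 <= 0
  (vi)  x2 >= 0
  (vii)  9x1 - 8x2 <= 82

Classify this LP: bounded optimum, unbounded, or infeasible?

The boundaries 6x1 + 6x2 = -208 and 3x1 + 10x2 = 60 meet at (-1220/21, 164/7), but that point violates x1 ≥ 0. Every candidate vertex is excluded by some other constraint, so the feasible region is empty.

infeasible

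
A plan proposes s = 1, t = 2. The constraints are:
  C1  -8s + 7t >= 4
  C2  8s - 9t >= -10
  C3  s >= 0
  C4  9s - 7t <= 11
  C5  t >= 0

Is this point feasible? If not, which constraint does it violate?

C1: 6 ≥ 4 ✓
C2: -10 ≥ -10 ✓
C3: 1 ≥ 0 ✓
C4: -5 ≤ 11 ✓
C5: 2 ≥ 0 ✓

feasible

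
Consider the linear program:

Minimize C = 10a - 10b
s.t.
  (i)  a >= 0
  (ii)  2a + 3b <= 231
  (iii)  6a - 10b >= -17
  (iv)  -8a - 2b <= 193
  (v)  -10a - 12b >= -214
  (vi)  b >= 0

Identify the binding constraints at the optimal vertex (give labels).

(i) and (iii)

Vertices and C = 10a - 10b:
  (0, 17/10) → C = -17
  (0, 0) → C = 0
  (484/43, 727/86) → C = 1205/43
  (107/5, 0) → C = 214

The minimum is at (0, 17/10). Substituting into each constraint, equality holds for (i) and (iii); the remaining constraints have slack.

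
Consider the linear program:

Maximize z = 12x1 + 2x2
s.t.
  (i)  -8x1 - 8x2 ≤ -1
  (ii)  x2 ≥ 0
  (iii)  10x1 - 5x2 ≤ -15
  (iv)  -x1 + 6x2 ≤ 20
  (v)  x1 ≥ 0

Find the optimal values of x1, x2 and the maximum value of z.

x1 = 2/11, x2 = 37/11, maximum z = 98/11

Vertices and z = 12x1 + 2x2:
  (2/11, 37/11) → z = 98/11
  (0, 3) → z = 6
  (0, 10/3) → z = 20/3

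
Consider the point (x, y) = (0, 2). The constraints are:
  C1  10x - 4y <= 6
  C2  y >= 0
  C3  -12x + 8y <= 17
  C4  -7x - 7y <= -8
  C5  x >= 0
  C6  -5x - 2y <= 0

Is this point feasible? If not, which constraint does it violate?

C1: -8 ≤ 6 ✓
C2: 2 ≥ 0 ✓
C3: 16 ≤ 17 ✓
C4: -14 ≤ -8 ✓
C5: 0 ≥ 0 ✓
C6: -4 ≤ 0 ✓

feasible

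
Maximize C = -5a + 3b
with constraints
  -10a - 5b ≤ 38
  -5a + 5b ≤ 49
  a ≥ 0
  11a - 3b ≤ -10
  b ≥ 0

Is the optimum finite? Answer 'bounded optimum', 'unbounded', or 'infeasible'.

bounded optimum

Corner points and C = -5a + 3b:
  (0, 49/5) → C = 147/5
  (97/40, 489/40) → C = 491/20
  (0, 10/3) → C = 10
The feasible region has finitely many vertices and no improving ray; the maximum is 147/5 at (0, 49/5).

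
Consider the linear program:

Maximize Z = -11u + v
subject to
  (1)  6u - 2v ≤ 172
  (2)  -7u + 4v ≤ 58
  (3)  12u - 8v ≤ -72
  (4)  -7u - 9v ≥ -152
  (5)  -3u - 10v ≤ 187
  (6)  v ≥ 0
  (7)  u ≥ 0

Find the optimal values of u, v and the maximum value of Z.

u = 0, v = 29/2, maximum Z = 29/2

Feasible corners and Z = -11u + v:
  (86/91, 210/13) → Z = 524/91
  (0, 29/2) → Z = 29/2
  (142/41, 582/41) → Z = -980/41
  (0, 9) → Z = 9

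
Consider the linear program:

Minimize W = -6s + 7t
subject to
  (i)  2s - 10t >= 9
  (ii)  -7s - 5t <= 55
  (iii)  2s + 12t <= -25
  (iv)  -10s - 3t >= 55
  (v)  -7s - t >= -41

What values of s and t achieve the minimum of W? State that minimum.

Vertices and W = -6s + 7t:
  (-101/16, -173/80) → W = 1819/80
  (-523/106, -100/53) → W = 869/53
  (-110/29, -165/29) → W = -495/29

At the optimal vertex, -7s - 5t = 55 and -10s - 3t = 55.
Solving simultaneously gives s = -110/29, t = -165/29.

s = -110/29, t = -165/29, minimum W = -495/29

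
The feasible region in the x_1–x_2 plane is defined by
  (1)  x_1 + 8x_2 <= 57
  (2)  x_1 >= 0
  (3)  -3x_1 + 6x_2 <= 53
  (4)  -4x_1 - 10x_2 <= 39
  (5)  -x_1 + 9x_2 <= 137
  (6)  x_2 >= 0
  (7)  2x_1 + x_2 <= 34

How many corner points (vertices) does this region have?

Intersecting each pair of boundary lines and keeping only the points that satisfy every inequality leaves:
  (0, 57/8)
  (43/3, 16/3)
  (0, 0)
  (17, 0)

4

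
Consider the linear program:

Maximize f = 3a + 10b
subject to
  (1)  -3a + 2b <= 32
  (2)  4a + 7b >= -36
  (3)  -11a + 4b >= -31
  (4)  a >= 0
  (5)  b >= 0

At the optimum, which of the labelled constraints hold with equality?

Extreme points and f = 3a + 10b:
  (19, 89/2) → f = 502
  (0, 16) → f = 160
  (31/11, 0) → f = 93/11
  (0, 0) → f = 0

The maximum is at (19, 89/2). Substituting into each constraint, equality holds for (1) and (3); the remaining constraints have slack.

(1) and (3)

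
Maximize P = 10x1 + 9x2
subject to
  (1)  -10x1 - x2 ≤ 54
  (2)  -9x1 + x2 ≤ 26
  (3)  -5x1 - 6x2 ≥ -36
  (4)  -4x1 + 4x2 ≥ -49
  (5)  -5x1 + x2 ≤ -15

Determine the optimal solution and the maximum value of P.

x1 = 219/22, x2 = -101/44, maximum P = 3471/44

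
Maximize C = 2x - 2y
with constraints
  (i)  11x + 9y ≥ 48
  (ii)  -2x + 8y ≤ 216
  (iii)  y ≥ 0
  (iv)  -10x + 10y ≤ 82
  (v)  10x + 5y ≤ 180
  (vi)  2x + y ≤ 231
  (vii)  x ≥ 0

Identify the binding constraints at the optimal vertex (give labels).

Vertices and C = 2x - 2y:
  (48/11, 0) → C = 96/11
  (0, 16/3) → C = -32/3
  (18, 0) → C = 36
  (139/15, 262/15) → C = -82/5
  (0, 41/5) → C = -82/5

The maximum is at (18, 0). Substituting into each constraint, equality holds for (iii) and (v); the remaining constraints have slack.

(iii) and (v)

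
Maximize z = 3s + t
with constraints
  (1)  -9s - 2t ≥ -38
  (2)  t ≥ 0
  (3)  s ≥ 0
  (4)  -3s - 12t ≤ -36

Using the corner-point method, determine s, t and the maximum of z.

s = 0, t = 19, maximum z = 19

Feasible corners and z = 3s + t:
  (0, 19) → z = 19
  (64/17, 35/17) → z = 227/17
  (0, 3) → z = 3

The binding constraints are -9s - 2t = -38 and s = 0.
Solving simultaneously gives s = 0, t = 19.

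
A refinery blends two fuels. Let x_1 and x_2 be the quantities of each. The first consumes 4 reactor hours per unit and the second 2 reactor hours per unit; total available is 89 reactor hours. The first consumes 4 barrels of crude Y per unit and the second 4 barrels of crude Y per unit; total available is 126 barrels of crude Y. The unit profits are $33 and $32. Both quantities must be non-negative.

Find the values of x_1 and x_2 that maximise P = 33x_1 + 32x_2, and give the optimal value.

x_1 = 13, x_2 = 37/2, maximum P = 1021

Corner points and P = 33x_1 + 32x_2:
  (0, 0) → P = 0
  (0, 63/2) → P = 1008
  (89/4, 0) → P = 2937/4
  (13, 37/2) → P = 1021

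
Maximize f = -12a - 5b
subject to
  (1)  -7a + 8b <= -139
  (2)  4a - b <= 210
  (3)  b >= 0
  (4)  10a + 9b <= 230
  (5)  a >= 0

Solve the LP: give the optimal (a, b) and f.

Vertices and f = -12a - 5b:
  (139/7, 0) → f = -1668/7
  (281/13, 20/13) → f = -3472/13
  (23, 0) → f = -276

At the optimal vertex, -7a + 8b = -139 and b = 0.
Solving simultaneously gives a = 139/7, b = 0.

a = 139/7, b = 0, maximum f = -1668/7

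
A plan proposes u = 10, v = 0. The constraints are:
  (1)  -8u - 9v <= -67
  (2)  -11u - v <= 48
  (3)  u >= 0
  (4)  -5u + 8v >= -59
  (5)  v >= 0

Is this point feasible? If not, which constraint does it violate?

(1): -80 ≤ -67 ✓
(2): -110 ≤ 48 ✓
(3): 10 ≥ 0 ✓
(4): -50 ≥ -59 ✓
(5): 0 ≥ 0 ✓

feasible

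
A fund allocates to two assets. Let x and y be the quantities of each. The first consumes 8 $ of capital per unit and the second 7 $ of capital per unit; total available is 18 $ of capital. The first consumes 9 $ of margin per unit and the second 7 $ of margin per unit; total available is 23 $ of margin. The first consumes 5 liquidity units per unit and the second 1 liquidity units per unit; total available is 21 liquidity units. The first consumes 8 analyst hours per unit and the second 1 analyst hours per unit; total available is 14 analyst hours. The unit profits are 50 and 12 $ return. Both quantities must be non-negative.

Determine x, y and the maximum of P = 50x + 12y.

Corner points and P = 50x + 12y:
  (0, 0) → P = 0
  (0, 18/7) → P = 216/7
  (7/4, 0) → P = 175/2
  (5/3, 2/3) → P = 274/3

x = 5/3, y = 2/3, maximum P = 274/3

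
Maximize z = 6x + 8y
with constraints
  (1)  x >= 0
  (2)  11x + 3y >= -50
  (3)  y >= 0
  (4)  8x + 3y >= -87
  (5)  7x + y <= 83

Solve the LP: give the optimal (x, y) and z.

At the optimal vertex, x = 0 and 7x + y = 83.
Solving simultaneously gives x = 0, y = 83.

x = 0, y = 83, maximum z = 664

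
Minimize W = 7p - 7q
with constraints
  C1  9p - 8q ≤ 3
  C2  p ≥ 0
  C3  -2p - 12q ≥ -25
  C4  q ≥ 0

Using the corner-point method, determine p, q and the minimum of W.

p = 0, q = 25/12, minimum W = -175/12

Vertices and W = 7p - 7q:
  (59/31, 219/124) → W = 119/124
  (1/3, 0) → W = 7/3
  (0, 25/12) → W = -175/12
  (0, 0) → W = 0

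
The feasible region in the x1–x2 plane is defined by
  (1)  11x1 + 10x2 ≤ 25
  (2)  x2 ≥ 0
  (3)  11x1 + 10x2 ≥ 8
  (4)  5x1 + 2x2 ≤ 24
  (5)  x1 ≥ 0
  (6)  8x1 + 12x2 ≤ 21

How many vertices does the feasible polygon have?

5

The feasible vertices (each the meet of two boundaries and inside every other half-plane) are:
  (25/11, 0)
  (45/26, 31/52)
  (8/11, 0)
  (0, 4/5)
  (0, 7/4)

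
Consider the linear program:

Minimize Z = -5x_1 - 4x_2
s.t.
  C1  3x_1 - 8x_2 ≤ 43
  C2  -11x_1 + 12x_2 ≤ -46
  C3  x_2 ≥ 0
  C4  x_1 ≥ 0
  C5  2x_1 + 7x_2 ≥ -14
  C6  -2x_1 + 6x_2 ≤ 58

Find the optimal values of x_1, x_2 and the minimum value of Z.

x_1 = 361, x_2 = 130, minimum Z = -2325

Extreme points and Z = -5x_1 - 4x_2:
  (43/3, 0) → Z = -215/3
  (361, 130) → Z = -2325
  (46/11, 0) → Z = -230/11
  (162/7, 365/21) → Z = -3890/21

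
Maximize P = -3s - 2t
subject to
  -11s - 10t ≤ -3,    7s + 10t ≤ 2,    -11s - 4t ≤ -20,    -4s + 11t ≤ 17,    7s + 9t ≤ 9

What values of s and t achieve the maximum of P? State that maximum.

s = 94/33, t = -17/6, maximum P = -95/33

Vertices and P = -3s - 2t:
  (94/33, -17/6) → P = -95/33
  (96/41, -59/41) → P = -170/41
  (72/7, -7) → P = -118/7
The feasible region is unbounded (it extends along (10, -11), (9, -7)), but P strictly decreases along every unbounded feasible direction, so there is no improving ray and the maximum is attained at a vertex.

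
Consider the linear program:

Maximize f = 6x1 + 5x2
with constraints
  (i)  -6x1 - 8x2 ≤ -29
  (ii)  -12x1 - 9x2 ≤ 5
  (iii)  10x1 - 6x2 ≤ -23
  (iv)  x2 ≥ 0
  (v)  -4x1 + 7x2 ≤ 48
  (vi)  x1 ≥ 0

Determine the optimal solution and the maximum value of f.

x1 = 127/46, x2 = 194/23, maximum f = 1351/23

Corner points and f = 6x1 + 5x2:
  (127/46, 194/23) → f = 1351/23
  (0, 23/6) → f = 115/6
  (0, 48/7) → f = 240/7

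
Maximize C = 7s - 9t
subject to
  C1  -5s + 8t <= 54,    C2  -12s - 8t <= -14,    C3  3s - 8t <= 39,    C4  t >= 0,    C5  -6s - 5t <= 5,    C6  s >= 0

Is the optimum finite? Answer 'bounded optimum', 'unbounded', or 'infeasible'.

unbounded

From the feasible point (0, 27/4), moving in the direction (8, 3) keeps every constraint satisfied while C increases without bound.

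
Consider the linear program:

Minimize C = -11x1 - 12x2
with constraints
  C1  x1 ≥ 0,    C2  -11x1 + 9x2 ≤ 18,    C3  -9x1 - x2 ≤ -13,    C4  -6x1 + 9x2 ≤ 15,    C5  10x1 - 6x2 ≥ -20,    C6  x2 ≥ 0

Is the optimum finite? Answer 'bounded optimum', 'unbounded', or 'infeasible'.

unbounded

From the feasible point (34/29, 71/29), moving in the direction (9, 6) keeps every constraint satisfied while C decreases without bound.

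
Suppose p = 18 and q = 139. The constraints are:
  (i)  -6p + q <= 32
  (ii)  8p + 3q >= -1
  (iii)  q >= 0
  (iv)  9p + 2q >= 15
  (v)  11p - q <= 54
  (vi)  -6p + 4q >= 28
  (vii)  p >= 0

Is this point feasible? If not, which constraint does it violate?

not feasible — violates (v)

Constraint (v): 11p - q = 59, which is not ≤ 54. All other constraints are satisfied.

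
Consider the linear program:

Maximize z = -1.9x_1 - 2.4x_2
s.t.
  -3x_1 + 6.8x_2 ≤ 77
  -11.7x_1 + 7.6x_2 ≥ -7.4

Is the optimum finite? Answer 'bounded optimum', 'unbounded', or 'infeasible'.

From the feasible point (5296/473, 15385/946), moving in the direction (-7.6, -11.7) keeps every constraint satisfied while z increases without bound.

unbounded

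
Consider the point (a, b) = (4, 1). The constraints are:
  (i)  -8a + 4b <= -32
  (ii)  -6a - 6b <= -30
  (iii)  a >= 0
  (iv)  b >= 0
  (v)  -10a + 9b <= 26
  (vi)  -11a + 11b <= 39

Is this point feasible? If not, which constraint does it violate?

Constraint (i): -8a + 4b = -28, which is not ≤ -32. All other constraints are satisfied.

not feasible — violates (i)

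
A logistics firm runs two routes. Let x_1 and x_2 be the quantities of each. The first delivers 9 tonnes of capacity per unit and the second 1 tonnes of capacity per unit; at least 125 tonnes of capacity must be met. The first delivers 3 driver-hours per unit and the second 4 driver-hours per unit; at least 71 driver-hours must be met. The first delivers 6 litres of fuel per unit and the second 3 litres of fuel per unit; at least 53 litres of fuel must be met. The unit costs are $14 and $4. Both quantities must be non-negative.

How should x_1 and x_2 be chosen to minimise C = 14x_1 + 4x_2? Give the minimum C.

Feasible corners and C = 14x_1 + 4x_2:
  (0, 125) → C = 500
  (71/3, 0) → C = 994/3
  (13, 8) → C = 214
The feasible region is unbounded (it extends along (0, 1), (1, 0)), but C strictly increases along every unbounded feasible direction, so there is no improving ray and the minimum is attained at a vertex.

x_1 = 13, x_2 = 8, minimum C = 214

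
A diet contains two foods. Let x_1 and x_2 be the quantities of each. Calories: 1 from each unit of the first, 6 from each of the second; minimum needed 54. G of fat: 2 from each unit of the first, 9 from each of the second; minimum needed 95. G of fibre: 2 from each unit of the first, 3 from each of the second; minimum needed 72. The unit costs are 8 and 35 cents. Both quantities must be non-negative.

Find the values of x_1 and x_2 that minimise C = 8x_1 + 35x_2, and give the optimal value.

The feasible region is unbounded (it extends along (0, 1), (1, 0)), but C strictly increases along every unbounded feasible direction, so there is no improving ray and the minimum is attained at a vertex.

x_1 = 30, x_2 = 4, minimum C = 380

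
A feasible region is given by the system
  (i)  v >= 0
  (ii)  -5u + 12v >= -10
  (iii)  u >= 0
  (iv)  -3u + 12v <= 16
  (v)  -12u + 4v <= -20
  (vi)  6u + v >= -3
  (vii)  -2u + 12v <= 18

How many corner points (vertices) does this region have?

4

Pairwise boundary intersections that survive every other constraint:
  (2, 0)
  (5/3, 0)
  (28/3, 55/18)
  (39/17, 32/17)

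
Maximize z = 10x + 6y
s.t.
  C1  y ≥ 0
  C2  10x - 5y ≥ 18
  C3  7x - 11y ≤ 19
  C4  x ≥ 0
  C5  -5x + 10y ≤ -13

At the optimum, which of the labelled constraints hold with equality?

C3 and C5

Vertices and z = 10x + 6y:
  (19/7, 0) → z = 190/7
  (13/5, 0) → z = 26
  (47/15, 4/15) → z = 494/15

The maximum is at (47/15, 4/15). Substituting into each constraint, equality holds for C3 and C5; the remaining constraints have slack.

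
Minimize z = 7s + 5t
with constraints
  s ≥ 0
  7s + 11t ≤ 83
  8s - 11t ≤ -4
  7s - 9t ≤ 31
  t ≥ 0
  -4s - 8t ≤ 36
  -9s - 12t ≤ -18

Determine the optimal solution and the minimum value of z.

s = 0, t = 3/2, minimum z = 15/2

Feasible corners and z = 7s + 5t:
  (0, 83/11) → z = 415/11
  (0, 3/2) → z = 15/2
  (79/15, 692/165) → z = 3181/55
  (10/13, 12/13) → z = 10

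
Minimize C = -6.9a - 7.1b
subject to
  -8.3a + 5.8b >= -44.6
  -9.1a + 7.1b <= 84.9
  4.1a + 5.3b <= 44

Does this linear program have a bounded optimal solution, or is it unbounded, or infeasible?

Vertices and C = -6.9a - 7.1b:
  (5462/753, 2026/753) → C = -260362/3765
  (-13757/7734, 74849/7734) → C = -2182523/38670
The feasible region has finitely many vertices and no improving ray; the minimum is -260362/3765 at (5462/753, 2026/753).

bounded optimum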